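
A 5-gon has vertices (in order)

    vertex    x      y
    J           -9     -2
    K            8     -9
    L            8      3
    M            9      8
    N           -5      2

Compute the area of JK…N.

158

Cross-terms: 97, 96, 37, 58, 28  ⇒  Σ = 316
Area = |Σ|/2 = 158.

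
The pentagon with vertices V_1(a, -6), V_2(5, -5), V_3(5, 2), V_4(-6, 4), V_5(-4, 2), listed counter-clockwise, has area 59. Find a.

Write out the shoelace sum; only the two edges meeting at V_1 involve a:
2·Area = [((-4)·(-6) − a·2) + (a·(-5) − 5·(-6))] + 71
       = -7·a + 125 = 118
⇒ a = 1.

1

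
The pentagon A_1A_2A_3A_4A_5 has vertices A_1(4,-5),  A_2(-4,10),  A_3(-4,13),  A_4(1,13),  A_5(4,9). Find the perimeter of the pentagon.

|A_1A_2| = √((-8)² + (15)²) = √289 = 17
|A_2A_3| = √((0)² + (3)²) = √9 = 3
|A_3A_4| = √((5)² + (0)²) = √25 = 5
|A_4A_5| = √((3)² + (-4)²) = √25 = 5
|A_5A_1| = √((0)² + (-14)²) = √196 = 14
Perimeter = 17 + 3 + 5 + 5 + 14 = 44.

44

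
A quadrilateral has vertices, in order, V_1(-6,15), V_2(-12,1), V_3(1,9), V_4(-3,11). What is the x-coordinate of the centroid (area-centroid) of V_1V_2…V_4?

Apply Gauss's area formula. First the cross-terms c_i = x_i·y_{i+1} − x_{i+1}·y_i:
  174, -109, 38, 21  ⇒  2A = 124, A = 62.
Then Σ (x_i + x_{i+1})·c_i = -2198, so x̄ = -2198 / (6·62) = -1099/186.

-1099/186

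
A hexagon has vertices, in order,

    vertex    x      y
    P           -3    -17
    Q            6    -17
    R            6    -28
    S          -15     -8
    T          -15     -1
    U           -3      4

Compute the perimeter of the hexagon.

90

|PQ| = √((9)² + (0)²) = √81 = 9
|QR| = √((0)² + (-11)²) = √121 = 11
|RS| = √((-21)² + (20)²) = √841 = 29
|ST| = √((0)² + (7)²) = √49 = 7
|TU| = √((12)² + (5)²) = √169 = 13
|UP| = √((0)² + (-21)²) = √441 = 21
Perimeter = 9 + 11 + 29 + 7 + 13 + 21 = 90.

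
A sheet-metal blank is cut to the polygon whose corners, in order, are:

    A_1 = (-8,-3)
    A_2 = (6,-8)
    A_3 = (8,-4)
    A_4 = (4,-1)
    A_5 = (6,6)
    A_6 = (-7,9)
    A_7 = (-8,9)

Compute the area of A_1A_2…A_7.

180.5

A_1→A_2: (-8)(-8) − (6)(-3) = 82
A_2→A_3: (6)(-4) − (8)(-8) = 40
A_3→A_4: (8)(-1) − (4)(-4) = 8
A_4→A_5: (4)(6) − (6)(-1) = 30
A_5→A_6: (6)(9) − (-7)(6) = 96
A_6→A_7: (-7)(9) − (-8)(9) = 9
A_7→A_1: (-8)(-3) − (-8)(9) = 96
Σ = 361
Area = |Σ|/2 = 180.5.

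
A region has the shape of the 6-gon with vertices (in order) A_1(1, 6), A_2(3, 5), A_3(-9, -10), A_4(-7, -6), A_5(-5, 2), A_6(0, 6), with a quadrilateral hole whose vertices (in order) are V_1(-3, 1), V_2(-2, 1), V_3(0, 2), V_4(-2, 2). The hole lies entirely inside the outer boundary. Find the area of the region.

45.5

Outer boundary:
Σ = (-13) + (15) + (-16) + (-44) + (-30) + (-6) = -94
Area = |Σ|/2 = 47.
Hole:
Σ = (-1) + (-4) + (4) + (4) = 3
Area = |Σ|/2 = 1.5.
Net area = 47 − 1.5 = 45.5.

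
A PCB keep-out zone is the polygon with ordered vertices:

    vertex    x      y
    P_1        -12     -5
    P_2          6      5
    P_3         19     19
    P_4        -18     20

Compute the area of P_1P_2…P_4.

520.5

Apply the shoelace formula: 2A = Σ (x_i·y_{i+1} − x_{i+1}·y_i), indices taken mod 4.
P_1→P_2: (-12)(5) − (6)(-5) = -30
P_2→P_3: (6)(19) − (19)(5) = 19
P_3→P_4: (19)(20) − (-18)(19) = 722
P_4→P_1: (-18)(-5) − (-12)(20) = 330
Σ = 1041
Area = |Σ|/2 = 520.5.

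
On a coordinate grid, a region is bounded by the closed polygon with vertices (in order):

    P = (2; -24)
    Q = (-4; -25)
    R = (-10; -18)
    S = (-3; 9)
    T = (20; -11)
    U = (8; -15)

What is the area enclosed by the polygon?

Apply the surveyor's formula: 2A = Σ (x_i·y_{i+1} − x_{i+1}·y_i), indices taken mod 6.
P→Q: (2)(-25) − (-4)(-24) = -146
Q→R: (-4)(-18) − (-10)(-25) = -178
R→S: (-10)(9) − (-3)(-18) = -144
S→T: (-3)(-11) − (20)(9) = -147
T→U: (20)(-15) − (8)(-11) = -212
U→P: (8)(-24) − (2)(-15) = -162
Σ = -989
Area = |Σ|/2 = 494.5.

494.5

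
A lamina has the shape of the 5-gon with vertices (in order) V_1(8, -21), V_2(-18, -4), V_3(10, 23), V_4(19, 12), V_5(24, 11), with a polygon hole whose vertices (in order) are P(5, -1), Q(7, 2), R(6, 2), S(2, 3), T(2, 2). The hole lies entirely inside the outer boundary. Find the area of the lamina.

Outer boundary:
Apply the shoelace formula: 2A = Σ (x_i·y_{i+1} − x_{i+1}·y_i), indices taken mod 5.
Cross-terms: -410, -374, -317, -79, -592  ⇒  Σ = -1772
Area = |Σ|/2 = 886.
Hole:
Apply the surveyor's formula: 2A = Σ (x_i·y_{i+1} − x_{i+1}·y_i), indices taken mod 5.
Σ = (17) + (2) + (14) + (-2) + (-12) = 19
Area = |Σ|/2 = 9.5.
Net area = 886 − 9.5 = 876.5.

876.5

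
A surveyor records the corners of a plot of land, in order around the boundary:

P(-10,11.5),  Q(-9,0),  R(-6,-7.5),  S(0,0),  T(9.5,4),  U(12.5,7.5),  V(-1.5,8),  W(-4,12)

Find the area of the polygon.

195.75

Apply Gauss's area formula: 2A = Σ (x_i·y_{i+1} − x_{i+1}·y_i), indices taken mod 8.
Σ = (103.5) + (67.5) + (0) + (0) + (21.25) + (111.25) + (14) + (74) = 391.5
Area = |Σ|/2 = 195.75.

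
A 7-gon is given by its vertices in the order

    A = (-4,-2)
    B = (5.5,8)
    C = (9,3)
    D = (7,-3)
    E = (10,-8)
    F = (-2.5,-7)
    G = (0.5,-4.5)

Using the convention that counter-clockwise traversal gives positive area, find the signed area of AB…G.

-122.375

A→B: (-4)(8) − (5.5)(-2) = -21
B→C: (5.5)(3) − (9)(8) = -55.5
C→D: (9)(-3) − (7)(3) = -48
D→E: (7)(-8) − (10)(-3) = -26
E→F: (10)(-7) − (-2.5)(-8) = -90
F→G: (-2.5)(-4.5) − (0.5)(-7) = 14.75
G→A: (0.5)(-2) − (-4)(-4.5) = -19
Σ = -244.75
Signed area = Σ/2 = -122.375 (negative ⇒ clockwise traversal).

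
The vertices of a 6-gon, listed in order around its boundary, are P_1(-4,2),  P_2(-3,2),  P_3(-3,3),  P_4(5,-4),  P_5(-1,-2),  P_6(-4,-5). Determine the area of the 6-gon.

Apply the surveyor's formula: 2A = Σ (x_i·y_{i+1} − x_{i+1}·y_i), indices taken mod 6.
Σ = (-2) + (-3) + (-3) + (-14) + (-3) + (-28) = -53
Area = |Σ|/2 = 26.5.

26.5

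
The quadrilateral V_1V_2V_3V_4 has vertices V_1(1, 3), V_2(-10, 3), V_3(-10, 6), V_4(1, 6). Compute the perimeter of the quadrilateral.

|V_1V_2| = √((-11)² + (0)²) = √121 = 11
|V_2V_3| = √((0)² + (3)²) = √9 = 3
|V_3V_4| = √((11)² + (0)²) = √121 = 11
|V_4V_1| = √((0)² + (-3)²) = √9 = 3
Perimeter = 11 + 3 + 11 + 3 = 28.

28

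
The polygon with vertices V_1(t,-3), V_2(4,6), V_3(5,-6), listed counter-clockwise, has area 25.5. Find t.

9

The doubled signed area Σ (x_i y_{i+1} − x_{i+1} y_i) is linear in t.
With t=0 it equals -57; the coefficient of t is 12 (from the two edges through V_1).
So 12·t + -57 = 2·25.5 = 51 ⇒ t = 9.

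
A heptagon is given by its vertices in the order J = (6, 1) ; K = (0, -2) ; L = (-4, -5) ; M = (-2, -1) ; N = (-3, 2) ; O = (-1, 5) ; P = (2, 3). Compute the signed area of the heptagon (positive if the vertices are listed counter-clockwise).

Apply Gauss's area formula: 2A = Σ (x_i·y_{i+1} − x_{i+1}·y_i), indices taken mod 7.
Σ = (-12) + (-8) + (-6) + (-7) + (-13) + (-13) + (-16) = -75
Signed area = Σ/2 = -37.5 (negative ⇒ clockwise traversal).

-37.5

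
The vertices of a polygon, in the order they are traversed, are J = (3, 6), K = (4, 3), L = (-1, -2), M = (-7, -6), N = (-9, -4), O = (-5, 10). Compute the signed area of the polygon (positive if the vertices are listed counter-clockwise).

-112

Apply the shoelace formula: 2A = Σ (x_i·y_{i+1} − x_{i+1}·y_i), indices taken mod 6.
Cross-terms: -15, -5, -8, -26, -110, -60  ⇒  Σ = -224
Signed area = Σ/2 = -112 (negative ⇒ clockwise traversal).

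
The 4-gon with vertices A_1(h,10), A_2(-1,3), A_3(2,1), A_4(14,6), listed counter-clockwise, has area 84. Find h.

The doubled signed area Σ (x_i y_{i+1} − x_{i+1} y_i) is linear in h.
With h=0 it equals 141; the coefficient of h is -3 (from the two edges through A_1).
So -3·h + 141 = 2·84 = 168 ⇒ h = -9.

-9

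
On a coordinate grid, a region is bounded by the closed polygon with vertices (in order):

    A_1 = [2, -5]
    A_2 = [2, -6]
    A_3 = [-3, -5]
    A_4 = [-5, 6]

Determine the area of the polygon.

Apply the surveyor's formula: 2A = Σ (x_i·y_{i+1} − x_{i+1}·y_i), indices taken mod 4.
Cross-terms: -2, -28, -43, 13  ⇒  Σ = -60
Area = |Σ|/2 = 30.

30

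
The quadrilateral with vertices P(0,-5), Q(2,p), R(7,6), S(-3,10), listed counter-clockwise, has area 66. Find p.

-1

The doubled signed area Σ (x_i y_{i+1} − x_{i+1} y_i) is linear in p.
With p=0 it equals 125; the coefficient of p is -7 (from the two edges through Q).
So -7·p + 125 = 2·66 = 132 ⇒ p = -1.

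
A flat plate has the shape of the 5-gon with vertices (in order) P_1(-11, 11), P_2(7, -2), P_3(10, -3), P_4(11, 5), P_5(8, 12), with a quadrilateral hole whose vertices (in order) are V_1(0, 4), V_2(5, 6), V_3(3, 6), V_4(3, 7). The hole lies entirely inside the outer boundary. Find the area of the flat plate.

166

Outer boundary:
Apply the shoelace formula: 2A = Σ (x_i·y_{i+1} − x_{i+1}·y_i), indices taken mod 5.
Σ = (-55) + (-1) + (83) + (92) + (220) = 339
Area = |Σ|/2 = 169.5.
Hole:
Cross-terms: -20, 12, 3, 12  ⇒  Σ = 7
Area = |Σ|/2 = 3.5.
Net area = 169.5 − 3.5 = 166.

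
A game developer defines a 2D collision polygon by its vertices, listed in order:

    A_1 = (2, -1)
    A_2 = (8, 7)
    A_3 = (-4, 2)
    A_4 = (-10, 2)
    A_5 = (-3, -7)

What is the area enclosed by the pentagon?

85.5

Apply Gauss's area formula: 2A = Σ (x_i·y_{i+1} − x_{i+1}·y_i), indices taken mod 5.
Σ = (22) + (44) + (12) + (76) + (17) = 171
Area = |Σ|/2 = 85.5.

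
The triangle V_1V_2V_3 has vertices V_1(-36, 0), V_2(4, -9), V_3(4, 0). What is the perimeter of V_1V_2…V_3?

90

|V_1V_2| = √((40)² + (-9)²) = √1681 = 41
|V_2V_3| = √((0)² + (9)²) = √81 = 9
|V_3V_1| = √((-40)² + (0)²) = √1600 = 40
Perimeter = 41 + 9 + 40 = 90.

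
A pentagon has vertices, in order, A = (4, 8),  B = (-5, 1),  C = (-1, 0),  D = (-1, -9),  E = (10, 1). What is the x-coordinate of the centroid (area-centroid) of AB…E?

599/219

Apply Gauss's area formula. First the cross-terms c_i = x_i·y_{i+1} − x_{i+1}·y_i:
  44, 1, 9, 89, 76  ⇒  2A = 219, A = 109.5.
Then Σ (x_i + x_{i+1})·c_i = 1797, so x̄ = 1797 / (6·109.5) = 599/219.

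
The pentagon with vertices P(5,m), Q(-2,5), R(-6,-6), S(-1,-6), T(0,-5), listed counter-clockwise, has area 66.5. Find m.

The doubled signed area Σ (x_i y_{i+1} − x_{i+1} y_i) is linear in m.
With m=0 it equals 127; the coefficient of m is 2 (from the two edges through P).
So 2·m + 127 = 2·66.5 = 133 ⇒ m = 3.

3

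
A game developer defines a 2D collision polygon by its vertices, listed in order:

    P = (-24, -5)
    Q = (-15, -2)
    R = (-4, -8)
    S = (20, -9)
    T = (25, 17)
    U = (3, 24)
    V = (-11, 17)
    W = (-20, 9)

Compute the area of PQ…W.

1133.5

Apply the surveyor's formula: 2A = Σ (x_i·y_{i+1} − x_{i+1}·y_i), indices taken mod 8.
Σ = (-27) + (112) + (196) + (565) + (549) + (315) + (241) + (316) = 2267
Area = |Σ|/2 = 1133.5.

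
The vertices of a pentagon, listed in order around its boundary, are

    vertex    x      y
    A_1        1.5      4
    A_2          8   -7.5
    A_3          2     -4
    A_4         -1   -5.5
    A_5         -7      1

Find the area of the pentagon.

72.125

Apply the surveyor's formula: 2A = Σ (x_i·y_{i+1} − x_{i+1}·y_i), indices taken mod 5.
Cross-terms: -43.25, -17, -15, -39.5, -29.5  ⇒  Σ = -144.25
Area = |Σ|/2 = 72.125.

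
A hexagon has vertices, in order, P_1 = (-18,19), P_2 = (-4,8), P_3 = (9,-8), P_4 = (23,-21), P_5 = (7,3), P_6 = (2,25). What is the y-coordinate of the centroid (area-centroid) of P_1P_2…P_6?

Apply the shoelace (surveyor's) formula. First the cross-terms c_i = x_i·y_{i+1} − x_{i+1}·y_i:
  -68, -40, -5, 216, 169, 488  ⇒  2A = 760, A = 380.
Then Σ (y_i + y_{i+1})·c_i = 20625, so ȳ = 20625 / (6·380) = 1375/152.

1375/152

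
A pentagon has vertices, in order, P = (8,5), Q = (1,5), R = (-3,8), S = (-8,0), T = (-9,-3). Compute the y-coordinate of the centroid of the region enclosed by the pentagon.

Apply Gauss's area formula. First the cross-terms c_i = x_i·y_{i+1} − x_{i+1}·y_i:
  35, 23, 64, 24, -21  ⇒  2A = 125, A = 62.5.
Then Σ (y_i + y_{i+1})·c_i = 1047, so ȳ = 1047 / (6·62.5) = 2.792.

2.792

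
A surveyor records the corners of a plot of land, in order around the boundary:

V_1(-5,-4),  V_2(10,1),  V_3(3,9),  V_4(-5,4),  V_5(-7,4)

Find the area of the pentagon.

117.5

Apply Gauss's area formula: 2A = Σ (x_i·y_{i+1} − x_{i+1}·y_i), indices taken mod 5.
Cross-terms: 35, 87, 57, 8, 48  ⇒  Σ = 235
Area = |Σ|/2 = 117.5.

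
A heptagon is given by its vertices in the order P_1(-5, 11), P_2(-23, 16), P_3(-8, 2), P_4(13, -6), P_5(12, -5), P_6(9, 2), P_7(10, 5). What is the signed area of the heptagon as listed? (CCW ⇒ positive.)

Σ = (173) + (82) + (22) + (7) + (69) + (25) + (135) = 513
Signed area = Σ/2 = 256.5 (positive ⇒ counter-clockwise traversal).

256.5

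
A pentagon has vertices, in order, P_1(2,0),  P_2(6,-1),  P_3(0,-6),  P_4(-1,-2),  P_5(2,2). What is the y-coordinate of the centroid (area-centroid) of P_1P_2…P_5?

-49/23

Apply Gauss's area formula. First the cross-terms c_i = x_i·y_{i+1} − x_{i+1}·y_i:
  -2, -36, -6, 2, -4  ⇒  2A = -46, A = -23.
Then Σ (y_i + y_{i+1})·c_i = 294, so ȳ = 294 / (6·(-23)) = -49/23.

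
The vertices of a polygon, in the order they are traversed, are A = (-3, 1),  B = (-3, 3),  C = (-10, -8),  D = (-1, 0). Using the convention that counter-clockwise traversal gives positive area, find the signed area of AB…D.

Apply Gauss's area formula: 2A = Σ (x_i·y_{i+1} − x_{i+1}·y_i), indices taken mod 4.
Σ = (-6) + (54) + (-8) + (-1) = 39
Signed area = Σ/2 = 19.5 (positive ⇒ counter-clockwise traversal).

19.5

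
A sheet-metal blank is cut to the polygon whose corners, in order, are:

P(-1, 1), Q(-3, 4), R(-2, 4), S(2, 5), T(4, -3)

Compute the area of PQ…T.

Σ = (-1) + (-4) + (-18) + (-26) + (1) = -48
Area = |Σ|/2 = 24.

24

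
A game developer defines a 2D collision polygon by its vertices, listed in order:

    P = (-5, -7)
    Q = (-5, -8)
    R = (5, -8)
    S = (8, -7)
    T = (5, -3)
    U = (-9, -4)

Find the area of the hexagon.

Σ = (5) + (80) + (29) + (11) + (-47) + (43) = 121
Area = |Σ|/2 = 60.5.

60.5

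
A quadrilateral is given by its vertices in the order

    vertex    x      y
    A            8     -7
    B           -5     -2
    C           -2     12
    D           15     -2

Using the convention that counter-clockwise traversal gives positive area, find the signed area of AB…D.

Apply the shoelace formula: 2A = Σ (x_i·y_{i+1} − x_{i+1}·y_i), indices taken mod 4.
Cross-terms: -51, -64, -176, -89  ⇒  Σ = -380
Signed area = Σ/2 = -190 (negative ⇒ clockwise traversal).

-190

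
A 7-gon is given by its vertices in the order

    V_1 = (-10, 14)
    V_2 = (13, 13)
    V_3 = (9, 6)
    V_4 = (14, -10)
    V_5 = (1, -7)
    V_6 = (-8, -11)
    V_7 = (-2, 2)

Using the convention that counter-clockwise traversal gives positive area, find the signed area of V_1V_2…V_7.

-363

Apply Gauss's area formula: 2A = Σ (x_i·y_{i+1} − x_{i+1}·y_i), indices taken mod 7.
V_1→V_2: (-10)(13) − (13)(14) = -312
V_2→V_3: (13)(6) − (9)(13) = -39
V_3→V_4: (9)(-10) − (14)(6) = -174
V_4→V_5: (14)(-7) − (1)(-10) = -88
V_5→V_6: (1)(-11) − (-8)(-7) = -67
V_6→V_7: (-8)(2) − (-2)(-11) = -38
V_7→V_1: (-2)(14) − (-10)(2) = -8
Σ = -726
Signed area = Σ/2 = -363 (negative ⇒ clockwise traversal).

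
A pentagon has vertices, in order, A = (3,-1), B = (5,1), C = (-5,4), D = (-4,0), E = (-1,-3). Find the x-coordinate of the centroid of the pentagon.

Apply Gauss's area formula. First the cross-terms c_i = x_i·y_{i+1} − x_{i+1}·y_i:
  8, 25, 16, 12, 10  ⇒  2A = 71, A = 35.5.
Then Σ (x_i + x_{i+1})·c_i = -120, so x̄ = -120 / (6·35.5) = -40/71.

-40/71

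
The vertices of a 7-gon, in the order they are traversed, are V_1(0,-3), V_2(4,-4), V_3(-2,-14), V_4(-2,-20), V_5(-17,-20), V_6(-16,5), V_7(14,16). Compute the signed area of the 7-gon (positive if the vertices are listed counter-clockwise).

-556.5

Apply the shoelace (surveyor's) formula: 2A = Σ (x_i·y_{i+1} − x_{i+1}·y_i), indices taken mod 7.
Cross-terms: 12, -64, 12, -300, -405, -326, -42  ⇒  Σ = -1113
Signed area = Σ/2 = -556.5 (negative ⇒ clockwise traversal).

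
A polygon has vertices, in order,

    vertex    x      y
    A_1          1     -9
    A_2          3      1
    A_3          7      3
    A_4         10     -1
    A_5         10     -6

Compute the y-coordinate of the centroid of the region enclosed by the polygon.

Apply Gauss's area formula. First the cross-terms c_i = x_i·y_{i+1} − x_{i+1}·y_i:
  28, 2, -37, -50, -84  ⇒  2A = -141, A = -70.5.
Then Σ (y_i + y_{i+1})·c_i = 1320, so ȳ = 1320 / (6·(-70.5)) = -440/141.

-440/141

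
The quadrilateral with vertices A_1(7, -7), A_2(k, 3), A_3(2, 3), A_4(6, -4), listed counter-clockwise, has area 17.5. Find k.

The doubled signed area Σ (x_i y_{i+1} − x_{i+1} y_i) is linear in k.
With k=0 it equals -25; the coefficient of k is 10 (from the two edges through A_2).
So 10·k + -25 = 2·17.5 = 35 ⇒ k = 6.

6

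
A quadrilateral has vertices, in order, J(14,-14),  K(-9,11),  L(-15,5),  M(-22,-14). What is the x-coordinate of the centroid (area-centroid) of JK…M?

Apply the shoelace formula. First the cross-terms c_i = x_i·y_{i+1} − x_{i+1}·y_i:
  28, 120, 320, 504  ⇒  2A = 972, A = 486.
Then Σ (x_i + x_{i+1})·c_i = -18612, so x̄ = -18612 / (6·486) = -517/81.

-517/81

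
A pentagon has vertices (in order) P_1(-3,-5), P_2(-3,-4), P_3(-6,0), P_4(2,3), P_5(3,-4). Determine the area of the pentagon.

44.5

Apply the shoelace formula: 2A = Σ (x_i·y_{i+1} − x_{i+1}·y_i), indices taken mod 5.
Cross-terms: -3, -24, -18, -17, -27  ⇒  Σ = -89
Area = |Σ|/2 = 44.5.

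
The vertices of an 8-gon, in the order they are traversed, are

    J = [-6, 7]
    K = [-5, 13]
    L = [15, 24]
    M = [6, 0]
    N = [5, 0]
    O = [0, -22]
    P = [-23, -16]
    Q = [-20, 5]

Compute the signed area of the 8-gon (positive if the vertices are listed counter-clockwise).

J→K: (-6)(13) − (-5)(7) = -43
K→L: (-5)(24) − (15)(13) = -315
L→M: (15)(0) − (6)(24) = -144
M→N: (6)(0) − (5)(0) = 0
N→O: (5)(-22) − (0)(0) = -110
O→P: (0)(-16) − (-23)(-22) = -506
P→Q: (-23)(5) − (-20)(-16) = -435
Q→J: (-20)(7) − (-6)(5) = -110
Σ = -1663
Signed area = Σ/2 = -831.5 (negative ⇒ clockwise traversal).

-831.5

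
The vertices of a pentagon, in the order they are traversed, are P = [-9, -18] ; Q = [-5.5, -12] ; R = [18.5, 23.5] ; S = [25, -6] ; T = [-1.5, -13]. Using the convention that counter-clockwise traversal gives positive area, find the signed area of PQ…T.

Apply Gauss's area formula: 2A = Σ (x_i·y_{i+1} − x_{i+1}·y_i), indices taken mod 5.
Σ = (9) + (92.75) + (-698.5) + (-334) + (-90) = -1020.75
Signed area = Σ/2 = -510.375 (negative ⇒ clockwise traversal).

-510.375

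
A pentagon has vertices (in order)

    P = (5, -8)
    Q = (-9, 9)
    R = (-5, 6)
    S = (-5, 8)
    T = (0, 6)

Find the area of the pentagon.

53

Σ = (-27) + (-9) + (-10) + (-30) + (-30) = -106
Area = |Σ|/2 = 53.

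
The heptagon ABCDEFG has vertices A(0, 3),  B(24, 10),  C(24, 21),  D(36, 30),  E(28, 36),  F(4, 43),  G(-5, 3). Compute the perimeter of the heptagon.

132

|AB| = √((24)² + (7)²) = √625 = 25
|BC| = √((0)² + (11)²) = √121 = 11
|CD| = √((12)² + (9)²) = √225 = 15
|DE| = √((-8)² + (6)²) = √100 = 10
|EF| = √((-24)² + (7)²) = √625 = 25
|FG| = √((-9)² + (-40)²) = √1681 = 41
|GA| = √((5)² + (0)²) = √25 = 5
Perimeter = 25 + 11 + 15 + 10 + 25 + 41 + 5 = 132.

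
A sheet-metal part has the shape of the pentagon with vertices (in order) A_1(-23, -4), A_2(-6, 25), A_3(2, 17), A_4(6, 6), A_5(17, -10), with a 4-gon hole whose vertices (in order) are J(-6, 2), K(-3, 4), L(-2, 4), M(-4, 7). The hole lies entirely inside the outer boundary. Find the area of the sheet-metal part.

643.5

Outer boundary:
Cross-terms: -599, -152, -90, -162, -298  ⇒  Σ = -1301
Area = |Σ|/2 = 650.5.
Hole:
Apply the surveyor's formula: 2A = Σ (x_i·y_{i+1} − x_{i+1}·y_i), indices taken mod 4.
Σ = (-18) + (-4) + (2) + (34) = 14
Area = |Σ|/2 = 7.
Net area = 650.5 − 7 = 643.5.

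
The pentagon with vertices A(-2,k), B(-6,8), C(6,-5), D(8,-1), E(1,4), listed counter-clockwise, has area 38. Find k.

5

Write out the shoelace sum; only the two edges meeting at A involve k:
2·Area = [(1·k − (-2)·4) + ((-2)·8 − (-6)·k)] + 49
       = 7·k + 41 = 76
⇒ k = 5.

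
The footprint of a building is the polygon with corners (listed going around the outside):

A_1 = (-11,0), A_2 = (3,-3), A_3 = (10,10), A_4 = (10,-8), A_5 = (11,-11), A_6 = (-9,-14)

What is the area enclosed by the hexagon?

Apply the shoelace (surveyor's) formula: 2A = Σ (x_i·y_{i+1} − x_{i+1}·y_i), indices taken mod 6.
Σ = (33) + (60) + (-180) + (-22) + (-253) + (-154) = -516
Area = |Σ|/2 = 258.

258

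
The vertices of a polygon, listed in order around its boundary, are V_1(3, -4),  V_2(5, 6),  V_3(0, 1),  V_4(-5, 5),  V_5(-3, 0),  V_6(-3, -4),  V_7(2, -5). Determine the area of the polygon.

52.5

Σ = (38) + (5) + (5) + (15) + (12) + (23) + (7) = 105
Area = |Σ|/2 = 52.5.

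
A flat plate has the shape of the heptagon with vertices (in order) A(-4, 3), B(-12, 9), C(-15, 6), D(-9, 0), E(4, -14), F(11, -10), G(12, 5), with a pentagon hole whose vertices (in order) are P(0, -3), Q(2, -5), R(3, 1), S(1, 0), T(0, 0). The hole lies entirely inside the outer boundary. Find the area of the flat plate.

283

Outer boundary:
Σ = (0) + (63) + (54) + (126) + (114) + (175) + (56) = 588
Area = |Σ|/2 = 294.
Hole:
Apply Gauss's area formula: 2A = Σ (x_i·y_{i+1} − x_{i+1}·y_i), indices taken mod 5.
Σ = (6) + (17) + (-1) + (0) + (0) = 22
Area = |Σ|/2 = 11.
Net area = 294 − 11 = 283.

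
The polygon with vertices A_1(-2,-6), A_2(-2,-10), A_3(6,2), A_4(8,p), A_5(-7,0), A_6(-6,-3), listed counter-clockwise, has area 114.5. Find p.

10

Write out the shoelace sum; only the two edges meeting at A_4 involve p:
2·Area = [(6·p − 8·2) + (8·0 − (-7)·p)] + 115
       = 13·p + 99 = 229
⇒ p = 10.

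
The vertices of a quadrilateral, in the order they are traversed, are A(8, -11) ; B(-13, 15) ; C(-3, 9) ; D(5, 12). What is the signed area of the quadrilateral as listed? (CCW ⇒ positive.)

-163.5

Apply the shoelace formula: 2A = Σ (x_i·y_{i+1} − x_{i+1}·y_i), indices taken mod 4.
Σ = (-23) + (-72) + (-81) + (-151) = -327
Signed area = Σ/2 = -163.5 (negative ⇒ clockwise traversal).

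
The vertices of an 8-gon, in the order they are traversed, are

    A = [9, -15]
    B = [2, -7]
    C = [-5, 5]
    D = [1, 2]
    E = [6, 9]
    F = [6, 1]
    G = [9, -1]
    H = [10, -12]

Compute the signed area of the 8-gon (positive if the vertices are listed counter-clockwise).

Cross-terms: -33, -25, -15, -3, -48, -15, -98, -42  ⇒  Σ = -279
Signed area = Σ/2 = -139.5 (negative ⇒ clockwise traversal).

-139.5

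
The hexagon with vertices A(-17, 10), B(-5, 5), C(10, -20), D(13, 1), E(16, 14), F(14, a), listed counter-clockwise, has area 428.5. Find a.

The doubled signed area Σ (x_i y_{i+1} − x_{i+1} y_i) is linear in a.
With a=0 it equals 395; the coefficient of a is 33 (from the two edges through F).
So 33·a + 395 = 2·428.5 = 857 ⇒ a = 14.

14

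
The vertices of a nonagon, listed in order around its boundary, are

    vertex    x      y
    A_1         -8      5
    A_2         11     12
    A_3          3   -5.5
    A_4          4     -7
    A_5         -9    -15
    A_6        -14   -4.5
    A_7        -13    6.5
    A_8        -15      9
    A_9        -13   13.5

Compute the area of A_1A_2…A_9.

375.25

Cross-terms: -151, -96.5, 1, -123, -169.5, -149.5, -19.5, -85.5, 43  ⇒  Σ = -750.5
Area = |Σ|/2 = 375.25.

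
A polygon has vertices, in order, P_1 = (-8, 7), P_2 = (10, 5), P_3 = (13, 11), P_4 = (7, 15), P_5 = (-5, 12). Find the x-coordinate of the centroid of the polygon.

300/91

Apply the shoelace formula. First the cross-terms c_i = x_i·y_{i+1} − x_{i+1}·y_i:
  -110, 45, 118, 159, 61  ⇒  2A = 273, A = 136.5.
Then Σ (x_i + x_{i+1})·c_i = 2700, so x̄ = 2700 / (6·136.5) = 300/91.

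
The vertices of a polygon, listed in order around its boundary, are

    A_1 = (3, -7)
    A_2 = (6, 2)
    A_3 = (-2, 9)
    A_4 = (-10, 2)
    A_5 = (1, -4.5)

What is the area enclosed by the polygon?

A_1→A_2: (3)(2) − (6)(-7) = 48
A_2→A_3: (6)(9) − (-2)(2) = 58
A_3→A_4: (-2)(2) − (-10)(9) = 86
A_4→A_5: (-10)(-4.5) − (1)(2) = 43
A_5→A_1: (1)(-7) − (3)(-4.5) = 6.5
Σ = 241.5
Area = |Σ|/2 = 120.75.

120.75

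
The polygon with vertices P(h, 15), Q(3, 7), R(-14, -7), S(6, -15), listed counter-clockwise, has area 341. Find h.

Write out the shoelace sum; only the two edges meeting at P involve h:
2·Area = [(6·15 − h·(-15)) + (h·7 − 3·15)] + 329
       = 22·h + 374 = 682
⇒ h = 14.

14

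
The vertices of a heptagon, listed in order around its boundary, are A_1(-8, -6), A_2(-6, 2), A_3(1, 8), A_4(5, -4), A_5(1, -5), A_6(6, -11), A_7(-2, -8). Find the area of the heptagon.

Apply the shoelace (surveyor's) formula: 2A = Σ (x_i·y_{i+1} − x_{i+1}·y_i), indices taken mod 7.
A_1→A_2: (-8)(2) − (-6)(-6) = -52
A_2→A_3: (-6)(8) − (1)(2) = -50
A_3→A_4: (1)(-4) − (5)(8) = -44
A_4→A_5: (5)(-5) − (1)(-4) = -21
A_5→A_6: (1)(-11) − (6)(-5) = 19
A_6→A_7: (6)(-8) − (-2)(-11) = -70
A_7→A_1: (-2)(-6) − (-8)(-8) = -52
Σ = -270
Area = |Σ|/2 = 135.

135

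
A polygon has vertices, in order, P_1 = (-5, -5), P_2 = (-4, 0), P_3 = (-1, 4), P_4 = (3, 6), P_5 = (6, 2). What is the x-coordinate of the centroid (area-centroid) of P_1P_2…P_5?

11/52

Apply Gauss's area formula. First the cross-terms c_i = x_i·y_{i+1} − x_{i+1}·y_i:
  -20, -16, -18, -30, -20  ⇒  2A = -104, A = -52.
Then Σ (x_i + x_{i+1})·c_i = -66, so x̄ = -66 / (6·(-52)) = 11/52.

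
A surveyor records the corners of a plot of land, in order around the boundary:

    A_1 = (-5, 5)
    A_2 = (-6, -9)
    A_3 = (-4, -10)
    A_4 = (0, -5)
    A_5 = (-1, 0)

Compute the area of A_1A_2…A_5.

54.5

Apply the shoelace (surveyor's) formula: 2A = Σ (x_i·y_{i+1} − x_{i+1}·y_i), indices taken mod 5.
Σ = (75) + (24) + (20) + (-5) + (-5) = 109
Area = |Σ|/2 = 54.5.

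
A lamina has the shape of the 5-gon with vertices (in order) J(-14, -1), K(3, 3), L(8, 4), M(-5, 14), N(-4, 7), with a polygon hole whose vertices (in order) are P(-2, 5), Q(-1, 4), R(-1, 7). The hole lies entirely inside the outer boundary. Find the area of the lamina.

Outer boundary:
Apply the shoelace formula: 2A = Σ (x_i·y_{i+1} − x_{i+1}·y_i), indices taken mod 5.
Σ = (-39) + (-12) + (132) + (21) + (102) = 204
Area = |Σ|/2 = 102.
Hole:
Apply Gauss's area formula: 2A = Σ (x_i·y_{i+1} − x_{i+1}·y_i), indices taken mod 3.
P→Q: (-2)(4) − (-1)(5) = -3
Q→R: (-1)(7) − (-1)(4) = -3
R→P: (-1)(5) − (-2)(7) = 9
Σ = 3
Area = |Σ|/2 = 1.5.
Net area = 102 − 1.5 = 100.5.

100.5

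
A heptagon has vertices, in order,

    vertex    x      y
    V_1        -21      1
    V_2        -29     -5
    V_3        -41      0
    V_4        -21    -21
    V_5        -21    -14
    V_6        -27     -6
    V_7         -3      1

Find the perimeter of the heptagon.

112

|V_1V_2| = √((-8)² + (-6)²) = √100 = 10
|V_2V_3| = √((-12)² + (5)²) = √169 = 13
|V_3V_4| = √((20)² + (-21)²) = √841 = 29
|V_4V_5| = √((0)² + (7)²) = √49 = 7
|V_5V_6| = √((-6)² + (8)²) = √100 = 10
|V_6V_7| = √((24)² + (7)²) = √625 = 25
|V_7V_1| = √((-18)² + (0)²) = √324 = 18
Perimeter = 10 + 13 + 29 + 7 + 10 + 25 + 18 = 112.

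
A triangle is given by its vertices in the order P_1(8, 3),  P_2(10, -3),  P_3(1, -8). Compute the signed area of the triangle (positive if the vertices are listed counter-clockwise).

-32

Apply the shoelace (surveyor's) formula: 2A = Σ (x_i·y_{i+1} − x_{i+1}·y_i), indices taken mod 3.
Σ = (-54) + (-77) + (67) = -64
Signed area = Σ/2 = -32 (negative ⇒ clockwise traversal).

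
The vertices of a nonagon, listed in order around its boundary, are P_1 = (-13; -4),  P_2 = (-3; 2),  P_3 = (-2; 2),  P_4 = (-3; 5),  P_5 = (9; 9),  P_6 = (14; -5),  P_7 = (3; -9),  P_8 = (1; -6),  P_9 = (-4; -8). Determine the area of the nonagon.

Apply the surveyor's formula: 2A = Σ (x_i·y_{i+1} − x_{i+1}·y_i), indices taken mod 9.
Cross-terms: -38, -2, -4, -72, -171, -111, -9, -32, -88  ⇒  Σ = -527
Area = |Σ|/2 = 263.5.

263.5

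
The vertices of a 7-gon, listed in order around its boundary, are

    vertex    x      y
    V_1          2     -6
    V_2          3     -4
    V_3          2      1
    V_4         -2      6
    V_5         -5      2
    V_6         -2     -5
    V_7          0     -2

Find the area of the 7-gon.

Apply the shoelace (surveyor's) formula: 2A = Σ (x_i·y_{i+1} − x_{i+1}·y_i), indices taken mod 7.
Cross-terms: 10, 11, 14, 26, 29, 4, 4  ⇒  Σ = 98
Area = |Σ|/2 = 49.

49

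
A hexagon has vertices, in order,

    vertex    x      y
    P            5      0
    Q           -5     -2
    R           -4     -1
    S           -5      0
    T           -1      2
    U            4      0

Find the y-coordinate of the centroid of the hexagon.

1/54

Apply the surveyor's formula. First the cross-terms c_i = x_i·y_{i+1} − x_{i+1}·y_i:
  -10, -3, -5, -10, -8, 0  ⇒  2A = -36, A = -18.
Then Σ (y_i + y_{i+1})·c_i = -2, so ȳ = -2 / (6·(-18)) = 1/54.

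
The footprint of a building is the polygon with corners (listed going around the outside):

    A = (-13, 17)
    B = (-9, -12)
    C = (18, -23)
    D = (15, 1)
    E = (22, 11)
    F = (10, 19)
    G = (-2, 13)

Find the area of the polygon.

924.5

Apply the shoelace formula: 2A = Σ (x_i·y_{i+1} − x_{i+1}·y_i), indices taken mod 7.
Σ = (309) + (423) + (363) + (143) + (308) + (168) + (135) = 1849
Area = |Σ|/2 = 924.5.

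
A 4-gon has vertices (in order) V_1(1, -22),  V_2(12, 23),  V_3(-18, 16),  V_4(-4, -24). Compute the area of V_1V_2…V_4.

750.5

Apply the shoelace formula: 2A = Σ (x_i·y_{i+1} − x_{i+1}·y_i), indices taken mod 4.
Σ = (287) + (606) + (496) + (112) = 1501
Area = |Σ|/2 = 750.5.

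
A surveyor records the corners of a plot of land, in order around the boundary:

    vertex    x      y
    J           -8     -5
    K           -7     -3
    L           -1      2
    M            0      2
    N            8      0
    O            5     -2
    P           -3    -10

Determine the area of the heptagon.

Apply the surveyor's formula: 2A = Σ (x_i·y_{i+1} − x_{i+1}·y_i), indices taken mod 7.
Σ = (-11) + (-17) + (-2) + (-16) + (-16) + (-56) + (-65) = -183
Area = |Σ|/2 = 91.5.

91.5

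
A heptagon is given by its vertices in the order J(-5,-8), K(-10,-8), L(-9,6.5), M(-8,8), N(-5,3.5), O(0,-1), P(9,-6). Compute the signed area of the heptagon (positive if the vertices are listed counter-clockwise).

-136.5

Σ = (-40) + (-137) + (-20) + (12) + (5) + (9) + (-102) = -273
Signed area = Σ/2 = -136.5 (negative ⇒ clockwise traversal).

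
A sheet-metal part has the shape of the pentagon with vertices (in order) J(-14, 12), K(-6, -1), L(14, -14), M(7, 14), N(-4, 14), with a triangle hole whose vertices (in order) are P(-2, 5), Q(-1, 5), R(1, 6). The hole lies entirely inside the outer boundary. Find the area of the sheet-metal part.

Outer boundary:
Apply the shoelace (surveyor's) formula: 2A = Σ (x_i·y_{i+1} − x_{i+1}·y_i), indices taken mod 5.
Σ = (86) + (98) + (294) + (154) + (148) = 780
Area = |Σ|/2 = 390.
Hole:
P→Q: (-2)(5) − (-1)(5) = -5
Q→R: (-1)(6) − (1)(5) = -11
R→P: (1)(5) − (-2)(6) = 17
Σ = 1
Area = |Σ|/2 = 0.5.
Net area = 390 − 0.5 = 389.5.

389.5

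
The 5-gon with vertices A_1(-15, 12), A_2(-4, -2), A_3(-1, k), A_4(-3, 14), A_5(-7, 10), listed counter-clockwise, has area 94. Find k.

The doubled signed area Σ (x_i y_{i+1} − x_{i+1} y_i) is linear in k.
With k=0 it equals 196; the coefficient of k is -1 (from the two edges through A_3).
So -1·k + 196 = 2·94 = 188 ⇒ k = 8.

8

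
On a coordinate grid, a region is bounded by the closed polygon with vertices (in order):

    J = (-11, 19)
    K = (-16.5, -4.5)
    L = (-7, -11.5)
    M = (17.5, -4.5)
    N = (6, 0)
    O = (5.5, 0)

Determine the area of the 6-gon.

Apply the shoelace (surveyor's) formula: 2A = Σ (x_i·y_{i+1} − x_{i+1}·y_i), indices taken mod 6.
Σ = (363) + (158.25) + (232.75) + (27) + (0) + (104.5) = 885.5
Area = |Σ|/2 = 442.75.

442.75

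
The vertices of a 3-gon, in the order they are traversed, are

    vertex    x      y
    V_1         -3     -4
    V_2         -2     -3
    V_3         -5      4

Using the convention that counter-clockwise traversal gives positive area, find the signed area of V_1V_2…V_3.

5

Apply the shoelace formula: 2A = Σ (x_i·y_{i+1} − x_{i+1}·y_i), indices taken mod 3.
V_1→V_2: (-3)(-3) − (-2)(-4) = 1
V_2→V_3: (-2)(4) − (-5)(-3) = -23
V_3→V_1: (-5)(-4) − (-3)(4) = 32
Σ = 10
Signed area = Σ/2 = 5 (positive ⇒ counter-clockwise traversal).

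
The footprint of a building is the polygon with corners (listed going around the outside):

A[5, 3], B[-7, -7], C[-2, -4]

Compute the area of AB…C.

Σ = (-14) + (14) + (14) = 14
Area = |Σ|/2 = 7.

7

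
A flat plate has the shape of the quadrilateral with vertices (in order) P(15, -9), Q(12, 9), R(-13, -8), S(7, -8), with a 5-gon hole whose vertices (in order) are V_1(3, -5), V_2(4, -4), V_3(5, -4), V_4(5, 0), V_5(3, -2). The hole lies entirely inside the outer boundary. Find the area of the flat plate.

234

Outer boundary:
Apply the shoelace formula: 2A = Σ (x_i·y_{i+1} − x_{i+1}·y_i), indices taken mod 4.
Σ = (243) + (21) + (160) + (57) = 481
Area = |Σ|/2 = 240.5.
Hole:
Apply the shoelace formula: 2A = Σ (x_i·y_{i+1} − x_{i+1}·y_i), indices taken mod 5.
V_1→V_2: (3)(-4) − (4)(-5) = 8
V_2→V_3: (4)(-4) − (5)(-4) = 4
V_3→V_4: (5)(0) − (5)(-4) = 20
V_4→V_5: (5)(-2) − (3)(0) = -10
V_5→V_1: (3)(-5) − (3)(-2) = -9
Σ = 13
Area = |Σ|/2 = 6.5.
Net area = 240.5 − 6.5 = 234.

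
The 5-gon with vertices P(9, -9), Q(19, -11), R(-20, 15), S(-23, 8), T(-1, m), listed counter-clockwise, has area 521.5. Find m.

-22

The doubled signed area Σ (x_i y_{i+1} − x_{i+1} y_i) is linear in m.
With m=0 it equals 339; the coefficient of m is -32 (from the two edges through T).
So -32·m + 339 = 2·521.5 = 1043 ⇒ m = -22.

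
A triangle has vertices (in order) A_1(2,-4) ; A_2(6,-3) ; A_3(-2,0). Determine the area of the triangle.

Apply the shoelace formula: 2A = Σ (x_i·y_{i+1} − x_{i+1}·y_i), indices taken mod 3.
Cross-terms: 18, -6, 8  ⇒  Σ = 20
Area = |Σ|/2 = 10.

10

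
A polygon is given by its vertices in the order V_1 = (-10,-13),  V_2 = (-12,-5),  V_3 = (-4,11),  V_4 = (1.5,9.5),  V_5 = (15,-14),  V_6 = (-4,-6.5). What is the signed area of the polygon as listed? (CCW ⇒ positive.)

Apply the surveyor's formula: 2A = Σ (x_i·y_{i+1} − x_{i+1}·y_i), indices taken mod 6.
Σ = (-106) + (-152) + (-54.5) + (-163.5) + (-153.5) + (-13) = -642.5
Signed area = Σ/2 = -321.25 (negative ⇒ clockwise traversal).

-321.25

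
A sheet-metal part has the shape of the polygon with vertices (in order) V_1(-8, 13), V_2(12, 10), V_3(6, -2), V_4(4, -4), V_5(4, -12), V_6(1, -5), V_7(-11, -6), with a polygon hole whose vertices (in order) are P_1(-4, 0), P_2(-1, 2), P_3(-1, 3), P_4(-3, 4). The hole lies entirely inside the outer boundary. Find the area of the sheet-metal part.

Outer boundary:
Apply the shoelace formula: 2A = Σ (x_i·y_{i+1} − x_{i+1}·y_i), indices taken mod 7.
Σ = (-236) + (-84) + (-16) + (-32) + (-8) + (-61) + (-191) = -628
Area = |Σ|/2 = 314.
Hole:
Apply the shoelace (surveyor's) formula: 2A = Σ (x_i·y_{i+1} − x_{i+1}·y_i), indices taken mod 4.
Cross-terms: -8, -1, 5, 16  ⇒  Σ = 12
Area = |Σ|/2 = 6.
Net area = 314 − 6 = 308.

308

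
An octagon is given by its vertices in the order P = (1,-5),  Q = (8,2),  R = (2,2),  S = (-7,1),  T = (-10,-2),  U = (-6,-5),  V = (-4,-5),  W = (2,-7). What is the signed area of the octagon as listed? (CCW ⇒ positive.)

88.5

Apply the surveyor's formula: 2A = Σ (x_i·y_{i+1} − x_{i+1}·y_i), indices taken mod 8.
Cross-terms: 42, 12, 16, 24, 38, 10, 38, -3  ⇒  Σ = 177
Signed area = Σ/2 = 88.5 (positive ⇒ counter-clockwise traversal).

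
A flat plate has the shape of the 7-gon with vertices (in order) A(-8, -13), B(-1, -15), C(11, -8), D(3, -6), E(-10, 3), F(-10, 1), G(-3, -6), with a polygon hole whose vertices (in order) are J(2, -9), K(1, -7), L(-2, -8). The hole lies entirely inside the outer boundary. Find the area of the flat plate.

127

Outer boundary:
Σ = (107) + (173) + (-42) + (-51) + (20) + (63) + (-9) = 261
Area = |Σ|/2 = 130.5.
Hole:
Apply the shoelace formula: 2A = Σ (x_i·y_{i+1} − x_{i+1}·y_i), indices taken mod 3.
Σ = (-5) + (-22) + (34) = 7
Area = |Σ|/2 = 3.5.
Net area = 130.5 − 3.5 = 127.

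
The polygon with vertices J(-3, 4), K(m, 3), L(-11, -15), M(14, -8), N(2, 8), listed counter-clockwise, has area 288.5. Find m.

Write out the shoelace sum; only the two edges meeting at K involve m:
2·Area = [((-3)·3 − m·4) + (m·(-15) − (-11)·3)] + 458
       = -19·m + 482 = 577
⇒ m = -5.

-5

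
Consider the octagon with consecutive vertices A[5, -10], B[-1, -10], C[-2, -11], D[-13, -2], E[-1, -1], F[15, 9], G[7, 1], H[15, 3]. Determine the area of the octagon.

199

Apply the shoelace (surveyor's) formula: 2A = Σ (x_i·y_{i+1} − x_{i+1}·y_i), indices taken mod 8.
Cross-terms: -60, -9, -139, 11, 6, -48, 6, -165  ⇒  Σ = -398
Area = |Σ|/2 = 199.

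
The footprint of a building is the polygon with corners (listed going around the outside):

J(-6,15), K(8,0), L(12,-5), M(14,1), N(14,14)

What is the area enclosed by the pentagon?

199

Apply the surveyor's formula: 2A = Σ (x_i·y_{i+1} − x_{i+1}·y_i), indices taken mod 5.
Σ = (-120) + (-40) + (82) + (182) + (294) = 398
Area = |Σ|/2 = 199.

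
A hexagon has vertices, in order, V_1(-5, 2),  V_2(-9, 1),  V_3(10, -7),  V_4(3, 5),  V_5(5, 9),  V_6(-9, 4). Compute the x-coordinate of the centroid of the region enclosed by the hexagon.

63/121

Apply the surveyor's formula. First the cross-terms c_i = x_i·y_{i+1} − x_{i+1}·y_i:
  13, 53, 71, 2, 101, 2  ⇒  2A = 242, A = 121.
Then Σ (x_i + x_{i+1})·c_i = 378, so x̄ = 378 / (6·121) = 63/121.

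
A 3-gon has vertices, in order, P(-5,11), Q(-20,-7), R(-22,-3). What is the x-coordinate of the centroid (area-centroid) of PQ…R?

Apply the surveyor's formula. First the cross-terms c_i = x_i·y_{i+1} − x_{i+1}·y_i:
  255, -94, -257  ⇒  2A = -96, A = -48.
Then Σ (x_i + x_{i+1})·c_i = 4512, so x̄ = 4512 / (6·(-48)) = -47/3.

-47/3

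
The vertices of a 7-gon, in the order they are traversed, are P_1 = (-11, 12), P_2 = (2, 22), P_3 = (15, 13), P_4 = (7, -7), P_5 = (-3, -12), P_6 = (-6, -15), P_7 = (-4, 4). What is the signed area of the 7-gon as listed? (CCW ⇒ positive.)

Σ = (-266) + (-304) + (-196) + (-105) + (-27) + (-84) + (-4) = -986
Signed area = Σ/2 = -493 (negative ⇒ clockwise traversal).

-493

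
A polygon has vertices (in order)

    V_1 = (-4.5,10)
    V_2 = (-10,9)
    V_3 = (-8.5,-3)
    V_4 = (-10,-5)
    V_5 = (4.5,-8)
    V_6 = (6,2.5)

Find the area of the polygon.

Apply the shoelace formula: 2A = Σ (x_i·y_{i+1} − x_{i+1}·y_i), indices taken mod 6.
V_1→V_2: (-4.5)(9) − (-10)(10) = 59.5
V_2→V_3: (-10)(-3) − (-8.5)(9) = 106.5
V_3→V_4: (-8.5)(-5) − (-10)(-3) = 12.5
V_4→V_5: (-10)(-8) − (4.5)(-5) = 102.5
V_5→V_6: (4.5)(2.5) − (6)(-8) = 59.25
V_6→V_1: (6)(10) − (-4.5)(2.5) = 71.25
Σ = 411.5
Area = |Σ|/2 = 205.75.

205.75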